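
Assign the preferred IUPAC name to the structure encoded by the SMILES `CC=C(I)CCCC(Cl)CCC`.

7-chloro-3-iododec-2-ene

The longest carbon chain that includes the multiple bond has 10 carbons, so the parent hydride is decane.
There is one C=C double bond, indicated by the ending -ene.
Choose the numbering such that numbering from this end puts the double bond at C-2 rather than C-8.
This places the double bond between C-2 and C-3; a chloro group at C-7; an iodo group at C-3.
The substituents are ordered alphabetically, ignoring any di-/tri- multipliers.
Assembling the pieces gives 7-chloro-3-iododec-2-ene.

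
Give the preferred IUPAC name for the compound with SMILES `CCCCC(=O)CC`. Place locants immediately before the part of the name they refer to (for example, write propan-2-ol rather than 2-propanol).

heptan-3-one

Counting along the main chain through the carbonyl gives 7 carbons: the parent is heptane.
The principal characteristic group is a ketone (C=O on an internal carbon), named with the suffix -one.
Choose the numbering such that numbering from this end puts the carbonyl group at C-3 rather than C-5.
This places the carbonyl at C-3.
The name is heptan-3-one.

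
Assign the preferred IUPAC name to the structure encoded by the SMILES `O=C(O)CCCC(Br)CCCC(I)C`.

5-bromo-9-iododecanoic acid

The longest carbon chain that includes the –COOH group has 10 carbons, so the parent hydride is decane.
The highest-priority functional group is a carboxylic acid (terminal –COOH), so the name ends in -oic acid.
Choose the numbering such that the carboxylic acid carbon is C-1 by definition.
With this numbering: a bromo group at C-5; an iodo group at C-9.
Substituent prefixes are cited in alphabetical order (multiplying prefixes like di-/tri- are ignored for ordering).
The name is 5-bromo-9-iododecanoic acid.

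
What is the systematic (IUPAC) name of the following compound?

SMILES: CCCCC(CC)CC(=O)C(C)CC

The longest chain bearing the carbonyl is 10 carbons long (decane).
A ketone (C=O on an internal carbon) is the principal characteristic group, giving the suffix -one.
Choose the numbering such that numbering from this end puts the carbonyl group at C-4 rather than C-7.
With this numbering: the carbonyl at C-4; an ethyl group at C-6; a methyl group at C-3.
Substituent prefixes are cited in alphabetical order (multiplying prefixes like di-/tri- are ignored for ordering).
The name is 6-ethyl-3-methyldecan-4-one.

6-ethyl-3-methyldecan-4-one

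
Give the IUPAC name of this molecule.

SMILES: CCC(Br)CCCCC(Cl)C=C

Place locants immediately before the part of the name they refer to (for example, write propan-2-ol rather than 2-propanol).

8-bromo-3-chlorodec-1-ene

The longest carbon chain that includes the multiple bond has 10 carbons, so the parent hydride is decane.
There is one C=C double bond, indicated by the ending -ene.
Number the chain so that numbering from this end puts the double bond at C-1 rather than C-9.
This places the double bond between C-1 and C-2; a bromo group at C-8; a chloro group at C-3.
Prefixes are listed alphabetically: bromo, chloro.
The name is 8-bromo-3-chlorodec-1-ene.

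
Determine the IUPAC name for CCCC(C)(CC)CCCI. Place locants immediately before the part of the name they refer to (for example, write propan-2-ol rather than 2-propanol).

The longest continuous carbon chain has 7 atoms, so the parent hydride is heptane.
Number the chain so that the substituent locant set {1,4,4} is lower than {4,4,7} at the first point of difference.
That gives an ethyl group at C-4; an iodo group at C-1; a methyl group at C-4.
The substituents are ordered alphabetically, ignoring any di-/tri- multipliers.
Assembling the pieces gives 4-ethyl-1-iodo-4-methylheptane.

4-ethyl-1-iodo-4-methylheptane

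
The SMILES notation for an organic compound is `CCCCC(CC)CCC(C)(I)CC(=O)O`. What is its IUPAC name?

6-ethyl-3-iodo-3-methyldecanoic acid

The longest carbon chain that includes the –COOH group has 10 carbons, so the parent hydride is decane.
The principal characteristic group is a carboxylic acid (terminal –COOH), named with the suffix -oic acid.
The numbering direction is chosen so that the carboxylic acid carbon is C-1 by definition.
With this numbering: an ethyl group at C-6; an iodo group at C-3; a methyl group at C-3.
Prefixes are listed alphabetically: ethyl, iodo, methyl.
The name is 6-ethyl-3-iodo-3-methyldecanoic acid.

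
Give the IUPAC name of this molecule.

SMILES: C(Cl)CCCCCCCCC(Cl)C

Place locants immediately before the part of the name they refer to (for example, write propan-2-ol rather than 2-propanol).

The parent chain contains 11 carbons (undecane).
The numbering direction is chosen so that the substituent locant set {1,10} is lower than {2,11} at the first point of difference.
With this numbering: chloro groups at C-1 and C-10.
Assembling the pieces gives 1,10-dichloroundecane.

1,10-dichloroundecane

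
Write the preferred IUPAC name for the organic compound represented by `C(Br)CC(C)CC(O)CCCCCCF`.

Counting along the main chain through the –OH group gives 11 carbons: the parent is undecane.
The principal characteristic group is an alcohol (–OH), named with the suffix -ol.
Choose the numbering such that numbering from this end puts the hydroxyl group at C-5 rather than C-7.
This places the hydroxyl at C-5; a bromo group at C-1; a fluoro group at C-11; a methyl group at C-3.
Prefixes are listed alphabetically: bromo, fluoro, methyl.
The name is 1-bromo-11-fluoro-3-methylundecan-5-ol.

1-bromo-11-fluoro-3-methylundecan-5-ol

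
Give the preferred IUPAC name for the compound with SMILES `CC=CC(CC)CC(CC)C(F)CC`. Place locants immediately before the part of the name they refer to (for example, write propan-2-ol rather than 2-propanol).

The longest carbon chain that includes the multiple bond has 9 carbons, so the parent hydride is nonane.
There is one C=C double bond, indicated by the ending -ene.
The numbering direction is chosen so that numbering from this end puts the double bond at C-2 rather than C-7.
That gives the double bond between C-2 and C-3; ethyl groups at C-4 and C-6; a fluoro group at C-7.
Substituent prefixes are cited in alphabetical order (multiplying prefixes like di-/tri- are ignored for ordering).
The name is 4,6-diethyl-7-fluoronon-2-ene.

4,6-diethyl-7-fluoronon-2-ene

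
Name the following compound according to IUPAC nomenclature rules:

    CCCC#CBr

1-bromopent-1-yne

The longest chain bearing the multiple bond is 5 carbons long (pentane).
There is one C≡C triple bond, indicated by the ending -yne.
The numbering direction is chosen so that numbering from this end puts the triple bond at C-1 rather than C-4.
This places the triple bond between C-1 and C-2; a bromo group at C-1.
Assembling the pieces gives 1-bromopent-1-yne.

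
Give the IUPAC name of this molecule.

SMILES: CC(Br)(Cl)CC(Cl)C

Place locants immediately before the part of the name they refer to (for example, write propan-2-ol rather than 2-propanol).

2-bromo-2,4-dichloropentane

The longest carbon chain is 5 atoms: the parent is pentane.
Number the chain so that the substituent locant set {2,2,4} is lower than {2,4,4} at the first point of difference.
With this numbering: a bromo group at C-2; chloro groups at C-2 and C-4.
Prefixes are listed alphabetically: bromo, chloro.
Assembling the pieces gives 2-bromo-2,4-dichloropentane.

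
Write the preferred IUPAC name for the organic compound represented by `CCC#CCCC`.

hept-3-yne

Counting along the main chain through the multiple bond gives 7 carbons: the parent is heptane.
A C≡C triple bond in the chain gives the infix -yne-.
Choose the numbering such that numbering from this end puts the triple bond at C-3 rather than C-4.
That gives the triple bond between C-3 and C-4.
Assembling the pieces gives hept-3-yne.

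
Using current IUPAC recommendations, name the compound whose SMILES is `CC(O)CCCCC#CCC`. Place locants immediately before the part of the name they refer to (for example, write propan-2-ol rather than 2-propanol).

Counting along the main chain through the –OH group and the multiple bond gives 10 carbons: the parent is decane.
The principal characteristic group is an alcohol (–OH), named with the suffix -ol.
There is one C≡C triple bond, indicated by the ending -yne.
Number the chain so that numbering from this end puts the hydroxyl group at C-2 rather than C-9.
This places the hydroxyl at C-2; the triple bond between C-7 and C-8.
The name is dec-7-yn-2-ol.

dec-7-yn-2-ol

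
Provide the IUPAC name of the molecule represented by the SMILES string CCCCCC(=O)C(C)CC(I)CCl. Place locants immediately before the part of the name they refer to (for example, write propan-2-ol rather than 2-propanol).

1-chloro-2-iodo-4-methyldecan-5-one

The longest chain bearing the carbonyl is 10 carbons long (decane).
The highest-priority functional group is a ketone (C=O on an internal carbon), so the name ends in -one.
Number the chain so that numbering from this end puts the carbonyl group at C-5 rather than C-6.
That gives the carbonyl at C-5; a chloro group at C-1; an iodo group at C-2; a methyl group at C-4.
Substituent prefixes are cited in alphabetical order (multiplying prefixes like di-/tri- are ignored for ordering).
The name is 1-chloro-2-iodo-4-methyldecan-5-one.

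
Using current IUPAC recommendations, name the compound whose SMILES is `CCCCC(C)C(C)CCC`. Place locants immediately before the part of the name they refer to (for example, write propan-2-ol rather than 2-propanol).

4,5-dimethylnonane

The longest carbon chain is 9 atoms: the parent is nonane.
The numbering direction is chosen so that the substituent locant set {4,5} is lower than {5,6} at the first point of difference.
That gives methyl groups at C-4 and C-5.
Putting it together: 4,5-dimethylnonane.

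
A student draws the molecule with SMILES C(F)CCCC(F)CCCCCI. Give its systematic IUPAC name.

The parent chain contains 10 carbons (decane).
The numbering direction is chosen so that the substituent locant set {1,5,10} is lower than {1,6,10} at the first point of difference.
This places fluoro groups at C-1 and C-5; an iodo group at C-10.
Prefixes are listed alphabetically: fluoro, iodo.
Putting it together: 1,5-difluoro-10-iododecane.

1,5-difluoro-10-iododecane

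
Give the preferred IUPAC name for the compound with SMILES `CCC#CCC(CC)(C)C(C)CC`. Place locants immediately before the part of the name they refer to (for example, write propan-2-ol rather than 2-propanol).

6-ethyl-6,7-dimethylnon-3-yne

Counting along the main chain through the multiple bond gives 9 carbons: the parent is nonane.
There is one C≡C triple bond, indicated by the ending -yne.
Choose the numbering such that numbering from this end puts the triple bond at C-3 rather than C-6.
This places the triple bond between C-3 and C-4; an ethyl group at C-6; methyl groups at C-6 and C-7.
Substituent prefixes are cited in alphabetical order (multiplying prefixes like di-/tri- are ignored for ordering).
The name is 6-ethyl-6,7-dimethylnon-3-yne.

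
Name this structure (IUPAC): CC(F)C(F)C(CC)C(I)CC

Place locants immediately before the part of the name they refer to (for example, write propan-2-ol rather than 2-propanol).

4-ethyl-2,3-difluoro-5-iodoheptane

The parent chain contains 7 carbons (heptane).
The numbering direction is chosen so that the substituent locant set {2,3,4,5} is lower than {3,4,5,6} at the first point of difference.
That gives an ethyl group at C-4; fluoro groups at C-2 and C-3; an iodo group at C-5.
The substituents are ordered alphabetically, ignoring any di-/tri- multipliers.
Putting it together: 4-ethyl-2,3-difluoro-5-iodoheptane.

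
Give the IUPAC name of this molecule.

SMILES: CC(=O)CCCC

The longest chain bearing the carbonyl is 6 carbons long (hexane).
A ketone (C=O on an internal carbon) is the principal characteristic group, giving the suffix -one.
The numbering direction is chosen so that numbering from this end puts the carbonyl group at C-2 rather than C-5.
With this numbering: the carbonyl at C-2.
Putting it together: hexan-2-one.

hexan-2-one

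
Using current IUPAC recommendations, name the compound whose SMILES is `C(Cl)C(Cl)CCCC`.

1,2-dichlorohexane

The parent chain contains 6 carbons (hexane).
Number the chain so that the substituent locant set {1,2} is lower than {5,6} at the first point of difference.
With this numbering: chloro groups at C-1 and C-2.
The name is 1,2-dichlorohexane.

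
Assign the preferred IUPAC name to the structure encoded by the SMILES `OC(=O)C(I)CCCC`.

The longest carbon chain that includes the –COOH group has 6 carbons, so the parent hydride is hexane.
A carboxylic acid (terminal –COOH) is the principal characteristic group, giving the suffix -oic acid.
Number the chain so that the carboxylic acid carbon is C-1 by definition.
That gives an iodo group at C-2.
Assembling the pieces gives 2-iodohexanoic acid.

2-iodohexanoic acid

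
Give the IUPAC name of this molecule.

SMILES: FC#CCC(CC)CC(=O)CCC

The longest chain bearing the carbonyl and the multiple bond is 9 carbons long (nonane).
The highest-priority functional group is a ketone (C=O on an internal carbon), so the name ends in -one.
The chain contains a C≡C triple bond, so the unsaturation ending is -yne.
Number the chain so that numbering from this end puts the carbonyl group at C-4 rather than C-6.
With this numbering: the carbonyl at C-4; the triple bond between C-8 and C-9; an ethyl group at C-6; a fluoro group at C-9.
Prefixes are listed alphabetically: ethyl, fluoro.
The name is 6-ethyl-9-fluoronon-8-yn-4-one.

6-ethyl-9-fluoronon-8-yn-4-one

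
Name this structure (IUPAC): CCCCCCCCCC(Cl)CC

The longest continuous carbon chain has 12 atoms, so the parent hydride is dodecane.
The numbering direction is chosen so that the substituent locant set {3} is lower than {10} at the first point of difference.
This places a chloro group at C-3.
The name is 3-chlorododecane.

3-chlorododecane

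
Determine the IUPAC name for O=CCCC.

butanal

Counting along the main chain through the –CHO group gives 4 carbons: the parent is butane.
An aldehyde (terminal –CHO) is the principal characteristic group, giving the suffix -al.
The numbering direction is chosen so that the aldehyde carbon is C-1 by definition.
Assembling the pieces gives butanal.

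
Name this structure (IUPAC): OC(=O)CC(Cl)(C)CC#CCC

3-chloro-3-methyloct-5-ynoic acid

The longest carbon chain that includes the –COOH group and the multiple bond has 8 carbons, so the parent hydride is octane.
The highest-priority functional group is a carboxylic acid (terminal –COOH), so the name ends in -oic acid.
There is one C≡C triple bond, indicated by the ending -yne.
Number the chain so that the carboxylic acid carbon is C-1 by definition.
With this numbering: the triple bond between C-5 and C-6; a chloro group at C-3; a methyl group at C-3.
Substituent prefixes are cited in alphabetical order (multiplying prefixes like di-/tri- are ignored for ordering).
Putting it together: 3-chloro-3-methyloct-5-ynoic acid.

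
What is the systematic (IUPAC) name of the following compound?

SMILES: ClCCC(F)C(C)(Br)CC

4-bromo-1-chloro-3-fluoro-4-methylhexane

The longest continuous carbon chain has 6 atoms, so the parent hydride is hexane.
The numbering direction is chosen so that the substituent locant set {1,3,4,4} is lower than {3,3,4,6} at the first point of difference.
With this numbering: a bromo group at C-4; a chloro group at C-1; a fluoro group at C-3; a methyl group at C-4.
Substituent prefixes are cited in alphabetical order (multiplying prefixes like di-/tri- are ignored for ordering).
Assembling the pieces gives 4-bromo-1-chloro-3-fluoro-4-methylhexane.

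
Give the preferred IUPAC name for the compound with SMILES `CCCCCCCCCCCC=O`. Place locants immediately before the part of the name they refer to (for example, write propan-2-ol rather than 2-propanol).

The longest chain bearing the –CHO group is 12 carbons long (dodecane).
The highest-priority functional group is an aldehyde (terminal –CHO), so the name ends in -al.
The numbering direction is chosen so that the aldehyde carbon is C-1 by definition.
Assembling the pieces gives dodecanal.

dodecanal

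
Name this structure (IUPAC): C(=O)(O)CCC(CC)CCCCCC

The longest carbon chain that includes the –COOH group has 10 carbons, so the parent hydride is decane.
A carboxylic acid (terminal –COOH) is the principal characteristic group, giving the suffix -oic acid.
Number the chain so that the carboxylic acid carbon is C-1 by definition.
With this numbering: an ethyl group at C-4.
The name is 4-ethyldecanoic acid.

4-ethyldecanoic acid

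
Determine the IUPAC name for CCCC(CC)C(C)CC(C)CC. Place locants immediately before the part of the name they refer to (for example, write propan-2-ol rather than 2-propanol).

6-ethyl-3,5-dimethylnonane

The longest carbon chain is 9 atoms: the parent is nonane.
Choose the numbering such that the substituent locant set {3,5,6} is lower than {4,5,7} at the first point of difference.
That gives an ethyl group at C-6; methyl groups at C-3 and C-5.
The substituents are ordered alphabetically, ignoring any di-/tri- multipliers.
Assembling the pieces gives 6-ethyl-3,5-dimethylnonane.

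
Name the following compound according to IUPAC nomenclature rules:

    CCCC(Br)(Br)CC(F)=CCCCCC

4,4-dibromo-6-fluorododec-6-ene

Counting along the main chain through the multiple bond gives 12 carbons: the parent is dodecane.
There is one C=C double bond, indicated by the ending -ene.
Number the chain so that the substituent locant set {4,4,6} is lower than {7,9,9} at the first point of difference.
With this numbering: the double bond between C-6 and C-7; two bromo groups at C-4; a fluoro group at C-6.
Prefixes are listed alphabetically: bromo, fluoro.
Putting it together: 4,4-dibromo-6-fluorododec-6-ene.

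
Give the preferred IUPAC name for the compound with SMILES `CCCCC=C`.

The longest chain bearing the multiple bond is 6 carbons long (hexane).
A C=C double bond in the chain gives the infix -ene-.
The numbering direction is chosen so that numbering from this end puts the double bond at C-1 rather than C-5.
That gives the double bond between C-1 and C-2.
Putting it together: hex-1-ene.

hex-1-ene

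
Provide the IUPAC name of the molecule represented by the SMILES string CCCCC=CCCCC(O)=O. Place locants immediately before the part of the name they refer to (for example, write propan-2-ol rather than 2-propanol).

dec-5-enoic acid

The longest chain bearing the –COOH group and the multiple bond is 10 carbons long (decane).
A carboxylic acid (terminal –COOH) is the principal characteristic group, giving the suffix -oic acid.
A C=C double bond in the chain gives the infix -ene-.
Number the chain so that the carboxylic acid carbon is C-1 by definition.
With this numbering: the double bond between C-5 and C-6.
The name is dec-5-enoic acid.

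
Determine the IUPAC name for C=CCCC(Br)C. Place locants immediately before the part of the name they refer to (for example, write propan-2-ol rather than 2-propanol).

Counting along the main chain through the multiple bond gives 6 carbons: the parent is hexane.
A C=C double bond in the chain gives the infix -ene-.
The numbering direction is chosen so that numbering from this end puts the double bond at C-1 rather than C-5.
With this numbering: the double bond between C-1 and C-2; a bromo group at C-5.
Assembling the pieces gives 5-bromohex-1-ene.

5-bromohex-1-ene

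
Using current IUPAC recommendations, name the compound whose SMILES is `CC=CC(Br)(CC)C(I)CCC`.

The longest carbon chain that includes the multiple bond has 8 carbons, so the parent hydride is octane.
A C=C double bond in the chain gives the infix -ene-.
Choose the numbering such that numbering from this end puts the double bond at C-2 rather than C-6.
This places the double bond between C-2 and C-3; a bromo group at C-4; an ethyl group at C-4; an iodo group at C-5.
Prefixes are listed alphabetically: bromo, ethyl, iodo.
Assembling the pieces gives 4-bromo-4-ethyl-5-iodooct-2-ene.

4-bromo-4-ethyl-5-iodooct-2-ene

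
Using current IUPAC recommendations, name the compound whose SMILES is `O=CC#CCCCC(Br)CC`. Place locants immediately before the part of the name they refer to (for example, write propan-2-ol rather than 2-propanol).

Counting along the main chain through the –CHO group and the multiple bond gives 9 carbons: the parent is nonane.
The highest-priority functional group is an aldehyde (terminal –CHO), so the name ends in -al.
A C≡C triple bond in the chain gives the infix -yne-.
Choose the numbering such that the aldehyde carbon is C-1 by definition.
With this numbering: the triple bond between C-2 and C-3; a bromo group at C-7.
The name is 7-bromonon-2-ynal.

7-bromonon-2-ynal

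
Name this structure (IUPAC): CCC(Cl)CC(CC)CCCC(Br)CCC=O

The longest carbon chain that includes the –CHO group has 12 carbons, so the parent hydride is dodecane.
The principal characteristic group is an aldehyde (terminal –CHO), named with the suffix -al.
The numbering direction is chosen so that the aldehyde carbon is C-1 by definition.
This places a bromo group at C-4; a chloro group at C-10; an ethyl group at C-8.
Prefixes are listed alphabetically: bromo, chloro, ethyl.
Putting it together: 4-bromo-10-chloro-8-ethyldodecanal.

4-bromo-10-chloro-8-ethyldodecanal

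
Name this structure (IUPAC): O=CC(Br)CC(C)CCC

Counting along the main chain through the –CHO group gives 7 carbons: the parent is heptane.
The principal characteristic group is an aldehyde (terminal –CHO), named with the suffix -al.
Number the chain so that the aldehyde carbon is C-1 by definition.
With this numbering: a bromo group at C-2; a methyl group at C-4.
Substituent prefixes are cited in alphabetical order (multiplying prefixes like di-/tri- are ignored for ordering).
Putting it together: 2-bromo-4-methylheptanal.

2-bromo-4-methylheptanal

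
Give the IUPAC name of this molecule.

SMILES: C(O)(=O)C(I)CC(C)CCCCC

2-iodo-4-methylnonanoic acid

The longest carbon chain that includes the –COOH group has 9 carbons, so the parent hydride is nonane.
The highest-priority functional group is a carboxylic acid (terminal –COOH), so the name ends in -oic acid.
Number the chain so that the carboxylic acid carbon is C-1 by definition.
That gives an iodo group at C-2; a methyl group at C-4.
Substituent prefixes are cited in alphabetical order (multiplying prefixes like di-/tri- are ignored for ordering).
Assembling the pieces gives 2-iodo-4-methylnonanoic acid.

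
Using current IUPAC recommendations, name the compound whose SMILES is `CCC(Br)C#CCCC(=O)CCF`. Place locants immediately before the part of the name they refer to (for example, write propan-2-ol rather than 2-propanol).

The longest carbon chain that includes the carbonyl and the multiple bond has 10 carbons, so the parent hydride is decane.
A ketone (C=O on an internal carbon) is the principal characteristic group, giving the suffix -one.
A C≡C triple bond in the chain gives the infix -yne-.
The numbering direction is chosen so that numbering from this end puts the carbonyl group at C-3 rather than C-8.
This places the carbonyl at C-3; the triple bond between C-6 and C-7; a bromo group at C-8; a fluoro group at C-1.
The substituents are ordered alphabetically, ignoring any di-/tri- multipliers.
Assembling the pieces gives 8-bromo-1-fluorodec-6-yn-3-one.

8-bromo-1-fluorodec-6-yn-3-one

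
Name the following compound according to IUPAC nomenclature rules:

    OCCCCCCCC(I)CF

The longest carbon chain that includes the –OH group has 9 carbons, so the parent hydride is nonane.
The highest-priority functional group is an alcohol (–OH), so the name ends in -ol.
Number the chain so that numbering from this end puts the hydroxyl group at C-1 rather than C-9.
That gives the hydroxyl at C-1; a fluoro group at C-9; an iodo group at C-8.
Prefixes are listed alphabetically: fluoro, iodo.
Putting it together: 9-fluoro-8-iodononan-1-ol.

9-fluoro-8-iodononan-1-ol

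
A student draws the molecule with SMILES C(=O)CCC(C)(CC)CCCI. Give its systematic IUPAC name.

The longest chain bearing the –CHO group is 7 carbons long (heptane).
The principal characteristic group is an aldehyde (terminal –CHO), named with the suffix -al.
Choose the numbering such that the aldehyde carbon is C-1 by definition.
That gives an ethyl group at C-4; an iodo group at C-7; a methyl group at C-4.
Substituent prefixes are cited in alphabetical order (multiplying prefixes like di-/tri- are ignored for ordering).
Putting it together: 4-ethyl-7-iodo-4-methylheptanal.

4-ethyl-7-iodo-4-methylheptanal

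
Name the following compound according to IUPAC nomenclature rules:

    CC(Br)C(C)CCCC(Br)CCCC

2,7-dibromo-3-methylundecane

The parent chain contains 11 carbons (undecane).
Choose the numbering such that the substituent locant set {2,3,7} is lower than {5,9,10} at the first point of difference.
With this numbering: bromo groups at C-2 and C-7; a methyl group at C-3.
Substituent prefixes are cited in alphabetical order (multiplying prefixes like di-/tri- are ignored for ordering).
The name is 2,7-dibromo-3-methylundecane.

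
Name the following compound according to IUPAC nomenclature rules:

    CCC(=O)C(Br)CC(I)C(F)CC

4-bromo-7-fluoro-6-iodononan-3-one

The longest chain bearing the carbonyl is 9 carbons long (nonane).
The principal characteristic group is a ketone (C=O on an internal carbon), named with the suffix -one.
The numbering direction is chosen so that numbering from this end puts the carbonyl group at C-3 rather than C-7.
This places the carbonyl at C-3; a bromo group at C-4; a fluoro group at C-7; an iodo group at C-6.
Substituent prefixes are cited in alphabetical order (multiplying prefixes like di-/tri- are ignored for ordering).
Assembling the pieces gives 4-bromo-7-fluoro-6-iodononan-3-one.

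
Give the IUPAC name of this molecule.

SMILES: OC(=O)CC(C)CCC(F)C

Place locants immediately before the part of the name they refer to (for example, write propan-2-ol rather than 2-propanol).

6-fluoro-3-methylheptanoic acid

The longest carbon chain that includes the –COOH group has 7 carbons, so the parent hydride is heptane.
A carboxylic acid (terminal –COOH) is the principal characteristic group, giving the suffix -oic acid.
Choose the numbering such that the carboxylic acid carbon is C-1 by definition.
With this numbering: a fluoro group at C-6; a methyl group at C-3.
The substituents are ordered alphabetically, ignoring any di-/tri- multipliers.
The name is 6-fluoro-3-methylheptanoic acid.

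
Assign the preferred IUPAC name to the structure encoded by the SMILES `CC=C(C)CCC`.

3-methylhex-2-ene

The longest chain bearing the multiple bond is 6 carbons long (hexane).
The chain contains a C=C double bond, so the unsaturation ending is -ene.
The numbering direction is chosen so that numbering from this end puts the double bond at C-2 rather than C-4.
That gives the double bond between C-2 and C-3; a methyl group at C-3.
Assembling the pieces gives 3-methylhex-2-ene.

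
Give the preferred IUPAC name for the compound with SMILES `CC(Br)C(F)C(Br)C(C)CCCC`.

The longest continuous carbon chain has 9 atoms, so the parent hydride is nonane.
Number the chain so that the substituent locant set {2,3,4,5} is lower than {5,6,7,8} at the first point of difference.
This places bromo groups at C-2 and C-4; a fluoro group at C-3; a methyl group at C-5.
Substituent prefixes are cited in alphabetical order (multiplying prefixes like di-/tri- are ignored for ordering).
Putting it together: 2,4-dibromo-3-fluoro-5-methylnonane.

2,4-dibromo-3-fluoro-5-methylnonane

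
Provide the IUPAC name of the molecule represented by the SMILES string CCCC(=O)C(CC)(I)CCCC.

5-ethyl-5-iodononan-4-one

Counting along the main chain through the carbonyl gives 9 carbons: the parent is nonane.
A ketone (C=O on an internal carbon) is the principal characteristic group, giving the suffix -one.
Choose the numbering such that numbering from this end puts the carbonyl group at C-4 rather than C-6.
That gives the carbonyl at C-4; an ethyl group at C-5; an iodo group at C-5.
Substituent prefixes are cited in alphabetical order (multiplying prefixes like di-/tri- are ignored for ordering).
Putting it together: 5-ethyl-5-iodononan-4-one.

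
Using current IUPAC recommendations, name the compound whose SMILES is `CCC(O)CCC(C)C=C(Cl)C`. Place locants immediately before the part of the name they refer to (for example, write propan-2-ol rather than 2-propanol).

8-chloro-6-methylnon-7-en-3-ol

The longest carbon chain that includes the –OH group and the multiple bond has 9 carbons, so the parent hydride is nonane.
The highest-priority functional group is an alcohol (–OH), so the name ends in -ol.
The chain contains a C=C double bond, so the unsaturation ending is -ene.
Choose the numbering such that numbering from this end puts the hydroxyl group at C-3 rather than C-7.
This places the hydroxyl at C-3; the double bond between C-7 and C-8; a chloro group at C-8; a methyl group at C-6.
Substituent prefixes are cited in alphabetical order (multiplying prefixes like di-/tri- are ignored for ordering).
The name is 8-chloro-6-methylnon-7-en-3-ol.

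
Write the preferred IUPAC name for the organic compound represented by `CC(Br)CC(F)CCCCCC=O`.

Counting along the main chain through the –CHO group gives 10 carbons: the parent is decane.
An aldehyde (terminal –CHO) is the principal characteristic group, giving the suffix -al.
Choose the numbering such that the aldehyde carbon is C-1 by definition.
That gives a bromo group at C-9; a fluoro group at C-7.
Prefixes are listed alphabetically: bromo, fluoro.
Assembling the pieces gives 9-bromo-7-fluorodecanal.

9-bromo-7-fluorodecanal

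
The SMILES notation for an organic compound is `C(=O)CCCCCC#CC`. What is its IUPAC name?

The longest carbon chain that includes the –CHO group and the multiple bond has 9 carbons, so the parent hydride is nonane.
The highest-priority functional group is an aldehyde (terminal –CHO), so the name ends in -al.
The chain contains a C≡C triple bond, so the unsaturation ending is -yne.
The numbering direction is chosen so that the aldehyde carbon is C-1 by definition.
This places the triple bond between C-7 and C-8.
The name is non-7-ynal.

non-7-ynal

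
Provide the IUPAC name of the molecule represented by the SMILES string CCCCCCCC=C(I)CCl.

Counting along the main chain through the multiple bond gives 10 carbons: the parent is decane.
There is one C=C double bond, indicated by the ending -ene.
Number the chain so that numbering from this end puts the double bond at C-2 rather than C-8.
This places the double bond between C-2 and C-3; a chloro group at C-1; an iodo group at C-2.
Substituent prefixes are cited in alphabetical order (multiplying prefixes like di-/tri- are ignored for ordering).
Assembling the pieces gives 1-chloro-2-iododec-2-ene.

1-chloro-2-iododec-2-ene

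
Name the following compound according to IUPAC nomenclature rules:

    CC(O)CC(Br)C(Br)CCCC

The longest carbon chain that includes the –OH group has 9 carbons, so the parent hydride is nonane.
The highest-priority functional group is an alcohol (–OH), so the name ends in -ol.
Number the chain so that numbering from this end puts the hydroxyl group at C-2 rather than C-8.
With this numbering: the hydroxyl at C-2; bromo groups at C-4 and C-5.
Putting it together: 4,5-dibromononan-2-ol.

4,5-dibromononan-2-ol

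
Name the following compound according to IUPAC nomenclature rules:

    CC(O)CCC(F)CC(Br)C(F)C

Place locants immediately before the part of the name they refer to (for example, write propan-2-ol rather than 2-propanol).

7-bromo-5,8-difluorononan-2-ol

The longest carbon chain that includes the –OH group has 9 carbons, so the parent hydride is nonane.
The principal characteristic group is an alcohol (–OH), named with the suffix -ol.
Number the chain so that numbering from this end puts the hydroxyl group at C-2 rather than C-8.
With this numbering: the hydroxyl at C-2; a bromo group at C-7; fluoro groups at C-5 and C-8.
The substituents are ordered alphabetically, ignoring any di-/tri- multipliers.
The name is 7-bromo-5,8-difluorononan-2-ol.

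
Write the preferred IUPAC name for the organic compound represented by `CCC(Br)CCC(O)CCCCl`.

The longest chain bearing the –OH group is 9 carbons long (nonane).
An alcohol (–OH) is the principal characteristic group, giving the suffix -ol.
The numbering direction is chosen so that numbering from this end puts the hydroxyl group at C-4 rather than C-6.
This places the hydroxyl at C-4; a bromo group at C-7; a chloro group at C-1.
The substituents are ordered alphabetically, ignoring any di-/tri- multipliers.
Putting it together: 7-bromo-1-chlorononan-4-ol.

7-bromo-1-chlorononan-4-ol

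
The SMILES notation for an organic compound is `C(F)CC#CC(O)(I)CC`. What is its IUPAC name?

The longest carbon chain that includes the –OH group and the multiple bond has 7 carbons, so the parent hydride is heptane.
The principal characteristic group is an alcohol (–OH), named with the suffix -ol.
The chain contains a C≡C triple bond, so the unsaturation ending is -yne.
Number the chain so that numbering from this end puts the hydroxyl group at C-3 rather than C-5.
This places the hydroxyl at C-3; the triple bond between C-4 and C-5; a fluoro group at C-7; an iodo group at C-3.
Prefixes are listed alphabetically: fluoro, iodo.
The name is 7-fluoro-3-iodohept-4-yn-3-ol.

7-fluoro-3-iodohept-4-yn-3-ol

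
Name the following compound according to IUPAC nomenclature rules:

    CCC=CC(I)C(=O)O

The longest chain bearing the –COOH group and the multiple bond is 6 carbons long (hexane).
A carboxylic acid (terminal –COOH) is the principal characteristic group, giving the suffix -oic acid.
The chain contains a C=C double bond, so the unsaturation ending is -ene.
Choose the numbering such that the carboxylic acid carbon is C-1 by definition.
That gives the double bond between C-3 and C-4; an iodo group at C-2.
Putting it together: 2-iodohex-3-enoic acid.

2-iodohex-3-enoic acid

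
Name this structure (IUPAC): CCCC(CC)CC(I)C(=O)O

4-ethyl-2-iodoheptanoic acid

The longest chain bearing the –COOH group is 7 carbons long (heptane).
The highest-priority functional group is a carboxylic acid (terminal –COOH), so the name ends in -oic acid.
The numbering direction is chosen so that the carboxylic acid carbon is C-1 by definition.
This places an ethyl group at C-4; an iodo group at C-2.
Substituent prefixes are cited in alphabetical order (multiplying prefixes like di-/tri- are ignored for ordering).
Assembling the pieces gives 4-ethyl-2-iodoheptanoic acid.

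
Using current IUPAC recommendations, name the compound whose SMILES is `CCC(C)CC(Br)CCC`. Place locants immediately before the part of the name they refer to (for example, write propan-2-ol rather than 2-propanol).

5-bromo-3-methyloctane

The longest carbon chain is 8 atoms: the parent is octane.
Number the chain so that the substituent locant set {3,5} is lower than {4,6} at the first point of difference.
This places a bromo group at C-5; a methyl group at C-3.
Substituent prefixes are cited in alphabetical order (multiplying prefixes like di-/tri- are ignored for ordering).
Assembling the pieces gives 5-bromo-3-methyloctane.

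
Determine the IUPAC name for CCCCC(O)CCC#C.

non-1-yn-5-ol

The longest chain bearing the –OH group and the multiple bond is 9 carbons long (nonane).
The highest-priority functional group is an alcohol (–OH), so the name ends in -ol.
The chain contains a C≡C triple bond, so the unsaturation ending is -yne.
Number the chain so that numbering from this end puts the triple bond at C-1 rather than C-8.
That gives the hydroxyl at C-5; the triple bond between C-1 and C-2.
Assembling the pieces gives non-1-yn-5-ol.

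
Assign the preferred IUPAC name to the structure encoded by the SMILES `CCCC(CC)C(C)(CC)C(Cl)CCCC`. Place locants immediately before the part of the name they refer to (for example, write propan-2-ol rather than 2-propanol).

6-chloro-4,5-diethyl-5-methyldecane

The longest carbon chain is 10 atoms: the parent is decane.
Number the chain so that the substituent locant set {4,5,5,6} is lower than {5,6,6,7} at the first point of difference.
That gives a chloro group at C-6; ethyl groups at C-4 and C-5; a methyl group at C-5.
The substituents are ordered alphabetically, ignoring any di-/tri- multipliers.
Assembling the pieces gives 6-chloro-4,5-diethyl-5-methyldecane.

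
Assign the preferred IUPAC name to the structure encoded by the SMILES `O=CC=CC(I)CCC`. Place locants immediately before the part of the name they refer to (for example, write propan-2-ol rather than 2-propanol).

The longest chain bearing the –CHO group and the multiple bond is 7 carbons long (heptane).
An aldehyde (terminal –CHO) is the principal characteristic group, giving the suffix -al.
The chain contains a C=C double bond, so the unsaturation ending is -ene.
Number the chain so that the aldehyde carbon is C-1 by definition.
This places the double bond between C-2 and C-3; an iodo group at C-4.
Putting it together: 4-iodohept-2-enal.

4-iodohept-2-enal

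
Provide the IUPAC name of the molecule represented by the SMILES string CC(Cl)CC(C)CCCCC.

2-chloro-4-methylnonane

The parent chain contains 9 carbons (nonane).
Number the chain so that the substituent locant set {2,4} is lower than {6,8} at the first point of difference.
With this numbering: a chloro group at C-2; a methyl group at C-4.
Substituent prefixes are cited in alphabetical order (multiplying prefixes like di-/tri- are ignored for ordering).
Assembling the pieces gives 2-chloro-4-methylnonane.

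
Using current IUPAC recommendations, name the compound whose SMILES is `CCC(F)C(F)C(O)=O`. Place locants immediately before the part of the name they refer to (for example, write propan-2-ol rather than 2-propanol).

2,3-difluoropentanoic acid

The longest carbon chain that includes the –COOH group has 5 carbons, so the parent hydride is pentane.
A carboxylic acid (terminal –COOH) is the principal characteristic group, giving the suffix -oic acid.
Number the chain so that the carboxylic acid carbon is C-1 by definition.
This places fluoro groups at C-2 and C-3.
Assembling the pieces gives 2,3-difluoropentanoic acid.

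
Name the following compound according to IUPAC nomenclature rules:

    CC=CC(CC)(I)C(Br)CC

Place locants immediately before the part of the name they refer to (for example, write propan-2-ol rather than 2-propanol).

5-bromo-4-ethyl-4-iodohept-2-ene

The longest chain bearing the multiple bond is 7 carbons long (heptane).
A C=C double bond in the chain gives the infix -ene-.
The numbering direction is chosen so that numbering from this end puts the double bond at C-2 rather than C-5.
With this numbering: the double bond between C-2 and C-3; a bromo group at C-5; an ethyl group at C-4; an iodo group at C-4.
Substituent prefixes are cited in alphabetical order (multiplying prefixes like di-/tri- are ignored for ordering).
Assembling the pieces gives 5-bromo-4-ethyl-4-iodohept-2-ene.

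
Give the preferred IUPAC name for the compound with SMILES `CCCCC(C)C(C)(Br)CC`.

The longest continuous carbon chain has 8 atoms, so the parent hydride is octane.
Number the chain so that the substituent locant set {3,3,4} is lower than {5,6,6} at the first point of difference.
With this numbering: a bromo group at C-3; methyl groups at C-3 and C-4.
The substituents are ordered alphabetically, ignoring any di-/tri- multipliers.
Assembling the pieces gives 3-bromo-3,4-dimethyloctane.

3-bromo-3,4-dimethyloctane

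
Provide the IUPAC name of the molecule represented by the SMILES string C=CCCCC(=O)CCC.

The longest chain bearing the carbonyl and the multiple bond is 9 carbons long (nonane).
The principal characteristic group is a ketone (C=O on an internal carbon), named with the suffix -one.
The chain contains a C=C double bond, so the unsaturation ending is -ene.
The numbering direction is chosen so that numbering from this end puts the carbonyl group at C-4 rather than C-6.
This places the carbonyl at C-4; the double bond between C-8 and C-9.
The name is non-8-en-4-one.

non-8-en-4-one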